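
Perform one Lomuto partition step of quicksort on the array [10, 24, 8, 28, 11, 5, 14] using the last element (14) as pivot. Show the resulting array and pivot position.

Lomuto partition with pivot = 14:

Initial array: [10, 24, 8, 28, 11, 5, 14]

arr[0]=10 <= 14: swap with position 0, array becomes [10, 24, 8, 28, 11, 5, 14]
arr[1]=24 > 14: no swap
arr[2]=8 <= 14: swap with position 1, array becomes [10, 8, 24, 28, 11, 5, 14]
arr[3]=28 > 14: no swap
arr[4]=11 <= 14: swap with position 2, array becomes [10, 8, 11, 28, 24, 5, 14]
arr[5]=5 <= 14: swap with position 3, array becomes [10, 8, 11, 5, 24, 28, 14]

Place pivot at position 4: [10, 8, 11, 5, 14, 28, 24]
Pivot position: 4

After partitioning with pivot 14, the array becomes [10, 8, 11, 5, 14, 28, 24]. The pivot is placed at index 4. All elements to the left of the pivot are <= 14, and all elements to the right are > 14.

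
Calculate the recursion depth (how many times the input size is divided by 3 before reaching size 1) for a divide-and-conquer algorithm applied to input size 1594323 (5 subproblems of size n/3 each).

For divide and conquer with division factor 3:

Problem sizes at each level:
Level 0: 1594323
Level 1: 531441
Level 2: 177147
Level 3: 59049
Level 4: 19683
Level 5: 6561
Level 6: 2187
Level 7: 729
Level 8: 243
Level 9: 81
Level 10: 27
Level 11: 9
Level 12: 3
Level 13: 1

The root is level 0 and the size-1 base case is level 13 (the tree spans levels 0 through 13, i.e. 14 levels counting the root), so the depth is the number of divisions: log_3(1594323) = 13

The recursion tree depth is log_3(1594323) = 13. At each level, the problem size is divided by 3, so it takes 13 divisions to reduce to a base case of size 1. The algorithm makes 5 recursive calls at each level.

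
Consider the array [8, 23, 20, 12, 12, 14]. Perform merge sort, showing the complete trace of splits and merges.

Merge sort trace:

Split: [8, 23, 20, 12, 12, 14] -> [8, 23, 20] and [12, 12, 14]
  Split: [8, 23, 20] -> [8] and [23, 20]
    Split: [23, 20] -> [23] and [20]
    Merge: [23] + [20] -> [20, 23]
  Merge: [8] + [20, 23] -> [8, 20, 23]
  Split: [12, 12, 14] -> [12] and [12, 14]
    Split: [12, 14] -> [12] and [14]
    Merge: [12] + [14] -> [12, 14]
  Merge: [12] + [12, 14] -> [12, 12, 14]
Merge: [8, 20, 23] + [12, 12, 14] -> [8, 12, 12, 14, 20, 23]

Final sorted array: [8, 12, 12, 14, 20, 23]

The merge sort proceeds by recursively splitting the array and merging sorted halves.
After all merges, the sorted array is [8, 12, 12, 14, 20, 23].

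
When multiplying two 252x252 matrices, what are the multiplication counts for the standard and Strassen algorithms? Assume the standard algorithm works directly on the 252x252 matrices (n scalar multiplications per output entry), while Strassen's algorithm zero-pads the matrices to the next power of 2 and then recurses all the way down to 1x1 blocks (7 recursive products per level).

Matrix multiplication for 252x252 matrices:

Strassen's algorithm requires power-of-2 dimensions. Pad 252x252 to 256x256 (next power of 2).

Standard algorithm: 252^3 = 16003008 multiplications
Strassen's algorithm: 7^(log2(256)) = 7^8 = 5764801 multiplications
Savings: 16003008 - 5764801 = 10238207 multiplications

Standard: 16003008 multiplications (252^3). Strassen: 5764801 multiplications (7^8, after padding to 256x256). Strassen reduces 8 recursive multiplications to 7 at each level.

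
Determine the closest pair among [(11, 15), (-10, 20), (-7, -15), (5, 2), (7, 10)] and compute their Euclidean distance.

Computing all pairwise distances among 5 points:

d((11, 15), (-10, 20)) = 21.587
d((11, 15), (-7, -15)) = 34.9857
d((11, 15), (5, 2)) = 14.3178
d((11, 15), (7, 10)) = 6.4031 <-- minimum
d((-10, 20), (-7, -15)) = 35.1283
d((-10, 20), (5, 2)) = 23.4307
d((-10, 20), (7, 10)) = 19.7231
d((-7, -15), (5, 2)) = 20.8087
d((-7, -15), (7, 10)) = 28.6531
d((5, 2), (7, 10)) = 8.2462

Closest pair: (11, 15) and (7, 10) with distance 6.4031

The closest pair is (11, 15) and (7, 10) with Euclidean distance 6.4031. For 5 points, brute-force pairwise comparison is shown above. For large n, the divide-and-conquer algorithm (sort by x, recurse on halves, check the dividing strip) achieves O(n log n).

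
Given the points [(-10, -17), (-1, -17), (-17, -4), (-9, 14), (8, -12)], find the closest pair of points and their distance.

Computing all pairwise distances among 5 points:

d((-10, -17), (-1, -17)) = 9.0 <-- minimum
d((-10, -17), (-17, -4)) = 14.7648
d((-10, -17), (-9, 14)) = 31.0161
d((-10, -17), (8, -12)) = 18.6815
d((-1, -17), (-17, -4)) = 20.6155
d((-1, -17), (-9, 14)) = 32.0156
d((-1, -17), (8, -12)) = 10.2956
d((-17, -4), (-9, 14)) = 19.6977
d((-17, -4), (8, -12)) = 26.2488
d((-9, 14), (8, -12)) = 31.0644

Closest pair: (-10, -17) and (-1, -17) with distance 9.0

The closest pair is (-10, -17) and (-1, -17) with Euclidean distance 9.0. For 5 points, brute-force pairwise comparison is shown above. For large n, the divide-and-conquer algorithm (sort by x, recurse on halves, check the dividing strip) achieves O(n log n).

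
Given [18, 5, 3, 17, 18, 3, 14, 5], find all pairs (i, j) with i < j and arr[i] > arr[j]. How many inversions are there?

Finding inversions in [18, 5, 3, 17, 18, 3, 14, 5]:

(0, 1): arr[0]=18 > arr[1]=5
(0, 2): arr[0]=18 > arr[2]=3
(0, 3): arr[0]=18 > arr[3]=17
(0, 5): arr[0]=18 > arr[5]=3
(0, 6): arr[0]=18 > arr[6]=14
(0, 7): arr[0]=18 > arr[7]=5
(1, 2): arr[1]=5 > arr[2]=3
(1, 5): arr[1]=5 > arr[5]=3
(3, 5): arr[3]=17 > arr[5]=3
(3, 6): arr[3]=17 > arr[6]=14
(3, 7): arr[3]=17 > arr[7]=5
(4, 5): arr[4]=18 > arr[5]=3
(4, 6): arr[4]=18 > arr[6]=14
(4, 7): arr[4]=18 > arr[7]=5
(6, 7): arr[6]=14 > arr[7]=5

Total inversions: 15

The array has 15 inversion(s): (0,1), (0,2), (0,3), (0,5), (0,6), (0,7), (1,2), (1,5), (3,5), (3,6), (3,7), (4,5), (4,6), (4,7), (6,7). Each pair (i,j) satisfies i < j and arr[i] > arr[j].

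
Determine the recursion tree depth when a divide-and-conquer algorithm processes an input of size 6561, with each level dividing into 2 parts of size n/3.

For divide and conquer with division factor 3:

Problem sizes at each level:
Level 0: 6561
Level 1: 2187
Level 2: 729
Level 3: 243
Level 4: 81
Level 5: 27
Level 6: 9
Level 7: 3
Level 8: 1

The root is level 0 and the size-1 base case is level 8 (the tree spans levels 0 through 8, i.e. 9 levels counting the root), so the depth is the number of divisions: log_3(6561) = 8

The recursion tree depth is log_3(6561) = 8. At each level, the problem size is divided by 3, so it takes 8 divisions to reduce to a base case of size 1. The algorithm makes 2 recursive calls at each level.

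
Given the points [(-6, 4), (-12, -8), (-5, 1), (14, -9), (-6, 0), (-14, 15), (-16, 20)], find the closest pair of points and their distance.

Computing all pairwise distances among 7 points:

d((-6, 4), (-12, -8)) = 13.4164
d((-6, 4), (-5, 1)) = 3.1623
d((-6, 4), (14, -9)) = 23.8537
d((-6, 4), (-6, 0)) = 4.0
d((-6, 4), (-14, 15)) = 13.6015
d((-6, 4), (-16, 20)) = 18.868
d((-12, -8), (-5, 1)) = 11.4018
d((-12, -8), (14, -9)) = 26.0192
d((-12, -8), (-6, 0)) = 10.0
d((-12, -8), (-14, 15)) = 23.0868
d((-12, -8), (-16, 20)) = 28.2843
d((-5, 1), (14, -9)) = 21.4709
d((-5, 1), (-6, 0)) = 1.4142 <-- minimum
d((-5, 1), (-14, 15)) = 16.6433
d((-5, 1), (-16, 20)) = 21.9545
d((14, -9), (-6, 0)) = 21.9317
d((14, -9), (-14, 15)) = 36.8782
d((14, -9), (-16, 20)) = 41.7253
d((-6, 0), (-14, 15)) = 17.0
d((-6, 0), (-16, 20)) = 22.3607
d((-14, 15), (-16, 20)) = 5.3852

Closest pair: (-5, 1) and (-6, 0) with distance 1.4142

The closest pair is (-5, 1) and (-6, 0) with Euclidean distance 1.4142. For 7 points, brute-force pairwise comparison is shown above. For large n, the divide-and-conquer algorithm (sort by x, recurse on halves, check the dividing strip) achieves O(n log n).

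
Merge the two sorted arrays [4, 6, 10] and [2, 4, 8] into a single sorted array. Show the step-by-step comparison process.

Merging process:

Compare 4 vs 2: take 2 from right. Merged: [2]
Compare 4 vs 4: take 4 from left. Merged: [2, 4]
Compare 6 vs 4: take 4 from right. Merged: [2, 4, 4]
Compare 6 vs 8: take 6 from left. Merged: [2, 4, 4, 6]
Compare 10 vs 8: take 8 from right. Merged: [2, 4, 4, 6, 8]
Append remaining from left: [10]. Merged: [2, 4, 4, 6, 8, 10]

Final merged array: [2, 4, 4, 6, 8, 10]
Total comparisons: 5

The merged array is [2, 4, 4, 6, 8, 10], requiring 5 comparisons. The merge step runs in O(n) time where n is the total number of elements.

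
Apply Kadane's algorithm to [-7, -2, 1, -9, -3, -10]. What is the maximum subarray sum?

Using Kadane's algorithm on [-7, -2, 1, -9, -3, -10]:

Scanning through the array:
Position 1 (value -2): max_ending_here = -2, max_so_far = -2
Position 2 (value 1): max_ending_here = 1, max_so_far = 1
Position 3 (value -9): max_ending_here = -8, max_so_far = 1
Position 4 (value -3): max_ending_here = -3, max_so_far = 1
Position 5 (value -10): max_ending_here = -10, max_so_far = 1

Maximum subarray: [1]
Maximum sum: 1

The maximum subarray is [1] with sum 1. This subarray runs from index 2 to index 2.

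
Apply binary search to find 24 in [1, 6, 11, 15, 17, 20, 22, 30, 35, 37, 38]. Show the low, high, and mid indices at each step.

Binary search for 24 in [1, 6, 11, 15, 17, 20, 22, 30, 35, 37, 38]:

lo=0, hi=10, mid=5, arr[mid]=20 -> 20 < 24, search right half
lo=6, hi=10, mid=8, arr[mid]=35 -> 35 > 24, search left half
lo=6, hi=7, mid=6, arr[mid]=22 -> 22 < 24, search right half
lo=7, hi=7, mid=7, arr[mid]=30 -> 30 > 24, search left half
lo=7 > hi=6, target 24 not found

Binary search determines that 24 is not in the array after 4 comparisons. The search space was exhausted without finding the target.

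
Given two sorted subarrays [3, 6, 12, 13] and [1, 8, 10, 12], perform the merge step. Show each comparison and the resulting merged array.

Merging process:

Compare 3 vs 1: take 1 from right. Merged: [1]
Compare 3 vs 8: take 3 from left. Merged: [1, 3]
Compare 6 vs 8: take 6 from left. Merged: [1, 3, 6]
Compare 12 vs 8: take 8 from right. Merged: [1, 3, 6, 8]
Compare 12 vs 10: take 10 from right. Merged: [1, 3, 6, 8, 10]
Compare 12 vs 12: take 12 from left. Merged: [1, 3, 6, 8, 10, 12]
Compare 13 vs 12: take 12 from right. Merged: [1, 3, 6, 8, 10, 12, 12]
Append remaining from left: [13]. Merged: [1, 3, 6, 8, 10, 12, 12, 13]

Final merged array: [1, 3, 6, 8, 10, 12, 12, 13]
Total comparisons: 7

The merged array is [1, 3, 6, 8, 10, 12, 12, 13], requiring 7 comparisons. The merge step runs in O(n) time where n is the total number of elements.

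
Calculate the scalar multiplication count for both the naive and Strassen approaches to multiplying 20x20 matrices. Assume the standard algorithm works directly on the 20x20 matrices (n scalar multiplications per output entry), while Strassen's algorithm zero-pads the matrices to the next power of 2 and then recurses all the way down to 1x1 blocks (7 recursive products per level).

Matrix multiplication for 20x20 matrices:

Strassen's algorithm requires power-of-2 dimensions. Pad 20x20 to 32x32 (next power of 2).

Standard algorithm: 20^3 = 8000 multiplications
Strassen's algorithm: 7^(log2(32)) = 7^5 = 16807 multiplications
Difference: 8000 - 16807 = -8807 (Strassen uses MORE here due to padding overhead — for small or just-over-power-of-2 n, padding can outweigh the per-level savings)

Standard: 8000 multiplications (20^3). Strassen: 16807 multiplications (7^5, after padding to 32x32). Strassen reduces 8 recursive multiplications to 7 at each level.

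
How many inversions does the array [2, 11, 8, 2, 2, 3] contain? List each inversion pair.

Finding inversions in [2, 11, 8, 2, 2, 3]:

(1, 2): arr[1]=11 > arr[2]=8
(1, 3): arr[1]=11 > arr[3]=2
(1, 4): arr[1]=11 > arr[4]=2
(1, 5): arr[1]=11 > arr[5]=3
(2, 3): arr[2]=8 > arr[3]=2
(2, 4): arr[2]=8 > arr[4]=2
(2, 5): arr[2]=8 > arr[5]=3

Total inversions: 7

The array has 7 inversion(s): (1,2), (1,3), (1,4), (1,5), (2,3), (2,4), (2,5). Each pair (i,j) satisfies i < j and arr[i] > arr[j].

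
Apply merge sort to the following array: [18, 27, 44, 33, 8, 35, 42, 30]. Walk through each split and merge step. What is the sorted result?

Merge sort trace:

Split: [18, 27, 44, 33, 8, 35, 42, 30] -> [18, 27, 44, 33] and [8, 35, 42, 30]
  Split: [18, 27, 44, 33] -> [18, 27] and [44, 33]
    Split: [18, 27] -> [18] and [27]
    Merge: [18] + [27] -> [18, 27]
    Split: [44, 33] -> [44] and [33]
    Merge: [44] + [33] -> [33, 44]
  Merge: [18, 27] + [33, 44] -> [18, 27, 33, 44]
  Split: [8, 35, 42, 30] -> [8, 35] and [42, 30]
    Split: [8, 35] -> [8] and [35]
    Merge: [8] + [35] -> [8, 35]
    Split: [42, 30] -> [42] and [30]
    Merge: [42] + [30] -> [30, 42]
  Merge: [8, 35] + [30, 42] -> [8, 30, 35, 42]
Merge: [18, 27, 33, 44] + [8, 30, 35, 42] -> [8, 18, 27, 30, 33, 35, 42, 44]

Final sorted array: [8, 18, 27, 30, 33, 35, 42, 44]

The merge sort proceeds by recursively splitting the array and merging sorted halves.
After all merges, the sorted array is [8, 18, 27, 30, 33, 35, 42, 44].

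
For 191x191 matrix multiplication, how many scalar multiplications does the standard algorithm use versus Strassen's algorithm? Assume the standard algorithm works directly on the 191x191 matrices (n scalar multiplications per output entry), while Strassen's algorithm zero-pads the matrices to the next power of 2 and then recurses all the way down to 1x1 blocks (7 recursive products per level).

Matrix multiplication for 191x191 matrices:

Strassen's algorithm requires power-of-2 dimensions. Pad 191x191 to 256x256 (next power of 2).

Standard algorithm: 191^3 = 6967871 multiplications
Strassen's algorithm: 7^(log2(256)) = 7^8 = 5764801 multiplications
Savings: 6967871 - 5764801 = 1203070 multiplications

Standard: 6967871 multiplications (191^3). Strassen: 5764801 multiplications (7^8, after padding to 256x256). Strassen reduces 8 recursive multiplications to 7 at each level.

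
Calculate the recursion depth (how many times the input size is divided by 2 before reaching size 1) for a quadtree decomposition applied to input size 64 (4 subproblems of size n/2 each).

For divide and conquer with division factor 2:

Problem sizes at each level:
Level 0: 64
Level 1: 32
Level 2: 16
Level 3: 8
Level 4: 4
Level 5: 2
Level 6: 1

The root is level 0 and the size-1 base case is level 6 (the tree spans levels 0 through 6, i.e. 7 levels counting the root), so the depth is the number of divisions: log_2(64) = 6

The recursion tree depth is log_2(64) = 6. At each level, the problem size is divided by 2, so it takes 6 divisions to reduce to a base case of size 1. The algorithm makes 4 recursive calls at each level.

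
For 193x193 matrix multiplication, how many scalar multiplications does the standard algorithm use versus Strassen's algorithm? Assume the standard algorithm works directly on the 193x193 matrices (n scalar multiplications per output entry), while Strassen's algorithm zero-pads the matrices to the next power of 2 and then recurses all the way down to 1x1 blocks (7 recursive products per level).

Matrix multiplication for 193x193 matrices:

Strassen's algorithm requires power-of-2 dimensions. Pad 193x193 to 256x256 (next power of 2).

Standard algorithm: 193^3 = 7189057 multiplications
Strassen's algorithm: 7^(log2(256)) = 7^8 = 5764801 multiplications
Savings: 7189057 - 5764801 = 1424256 multiplications

Standard: 7189057 multiplications (193^3). Strassen: 5764801 multiplications (7^8, after padding to 256x256). Strassen reduces 8 recursive multiplications to 7 at each level.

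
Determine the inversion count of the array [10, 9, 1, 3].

Finding inversions in [10, 9, 1, 3]:

(0, 1): arr[0]=10 > arr[1]=9
(0, 2): arr[0]=10 > arr[2]=1
(0, 3): arr[0]=10 > arr[3]=3
(1, 2): arr[1]=9 > arr[2]=1
(1, 3): arr[1]=9 > arr[3]=3

Total inversions: 5

The array has 5 inversion(s): (0,1), (0,2), (0,3), (1,2), (1,3). Each pair (i,j) satisfies i < j and arr[i] > arr[j].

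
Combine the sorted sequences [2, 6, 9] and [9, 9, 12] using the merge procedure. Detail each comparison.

Merging process:

Compare 2 vs 9: take 2 from left. Merged: [2]
Compare 6 vs 9: take 6 from left. Merged: [2, 6]
Compare 9 vs 9: take 9 from left. Merged: [2, 6, 9]
Append remaining from right: [9, 9, 12]. Merged: [2, 6, 9, 9, 9, 12]

Final merged array: [2, 6, 9, 9, 9, 12]
Total comparisons: 3

The merged array is [2, 6, 9, 9, 9, 12], requiring 3 comparisons. The merge step runs in O(n) time where n is the total number of elements.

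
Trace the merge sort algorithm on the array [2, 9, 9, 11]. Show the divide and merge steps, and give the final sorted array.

Merge sort trace:

Split: [2, 9, 9, 11] -> [2, 9] and [9, 11]
  Split: [2, 9] -> [2] and [9]
  Merge: [2] + [9] -> [2, 9]
  Split: [9, 11] -> [9] and [11]
  Merge: [9] + [11] -> [9, 11]
Merge: [2, 9] + [9, 11] -> [2, 9, 9, 11]

Final sorted array: [2, 9, 9, 11]

The merge sort proceeds by recursively splitting the array and merging sorted halves.
After all merges, the sorted array is [2, 9, 9, 11].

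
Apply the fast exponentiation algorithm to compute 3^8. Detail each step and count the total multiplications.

Computing 3^8 by squaring (build up from 3^1; each line after the first costs one multiplication):

3^1 = 3
3^2 = (3^1)^2 = 3^2 = 9
3^4 = (3^2)^2 = 9^2 = 81
3^8 = (3^4)^2 = 81^2 = 6561

Result: 6561
Multiplications needed: 3 (3 lines after 3^1)

3^8 = 6561. Using exponentiation by squaring, this requires 3 multiplications. The key idea: if the exponent is even, square the half-power; if odd, multiply by the base once.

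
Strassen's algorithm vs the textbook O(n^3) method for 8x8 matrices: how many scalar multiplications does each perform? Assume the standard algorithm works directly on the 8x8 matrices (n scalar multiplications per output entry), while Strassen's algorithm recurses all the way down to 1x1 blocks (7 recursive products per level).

Matrix multiplication for 8x8 matrices:

Standard algorithm: 8^3 = 512 multiplications
Strassen's algorithm: 7^(log2(8)) = 7^3 = 343 multiplications
Savings: 512 - 343 = 169 multiplications

Standard: 512 multiplications (8^3). Strassen: 343 multiplications (7^3). Strassen reduces 8 recursive multiplications to 7 at each level.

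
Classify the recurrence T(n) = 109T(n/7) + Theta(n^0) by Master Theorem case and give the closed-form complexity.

Master Theorem for T(n) = 109T(n/7) + O(n^0):

a = 109, b = 7, c = 0
log_b(a) = log_7(109) = 2.4109

Case 1: c = 0 < log_7(109) = 2.4109
T(n) = O(n^(log_7 109))

For T(n) = 109T(n/7) + O(n^0): log_7(109) = 2.4109. This is Case 1 of the Master Theorem (c < log_b(a), work dominated by leaves), giving O(n^(log_7 109)).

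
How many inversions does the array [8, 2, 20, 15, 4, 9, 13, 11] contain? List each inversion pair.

Finding inversions in [8, 2, 20, 15, 4, 9, 13, 11]:

(0, 1): arr[0]=8 > arr[1]=2
(0, 4): arr[0]=8 > arr[4]=4
(2, 3): arr[2]=20 > arr[3]=15
(2, 4): arr[2]=20 > arr[4]=4
(2, 5): arr[2]=20 > arr[5]=9
(2, 6): arr[2]=20 > arr[6]=13
(2, 7): arr[2]=20 > arr[7]=11
(3, 4): arr[3]=15 > arr[4]=4
(3, 5): arr[3]=15 > arr[5]=9
(3, 6): arr[3]=15 > arr[6]=13
(3, 7): arr[3]=15 > arr[7]=11
(6, 7): arr[6]=13 > arr[7]=11

Total inversions: 12

The array has 12 inversion(s): (0,1), (0,4), (2,3), (2,4), (2,5), (2,6), (2,7), (3,4), (3,5), (3,6), (3,7), (6,7). Each pair (i,j) satisfies i < j and arr[i] > arr[j].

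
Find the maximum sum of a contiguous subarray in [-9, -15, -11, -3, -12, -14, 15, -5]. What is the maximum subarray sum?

Using Kadane's algorithm on [-9, -15, -11, -3, -12, -14, 15, -5]:

Scanning through the array:
Position 1 (value -15): max_ending_here = -15, max_so_far = -9
Position 2 (value -11): max_ending_here = -11, max_so_far = -9
Position 3 (value -3): max_ending_here = -3, max_so_far = -3
Position 4 (value -12): max_ending_here = -12, max_so_far = -3
Position 5 (value -14): max_ending_here = -14, max_so_far = -3
Position 6 (value 15): max_ending_here = 15, max_so_far = 15
Position 7 (value -5): max_ending_here = 10, max_so_far = 15

Maximum subarray: [15]
Maximum sum: 15

The maximum subarray is [15] with sum 15. This subarray runs from index 6 to index 6.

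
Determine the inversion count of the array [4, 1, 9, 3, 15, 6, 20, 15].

Finding inversions in [4, 1, 9, 3, 15, 6, 20, 15]:

(0, 1): arr[0]=4 > arr[1]=1
(0, 3): arr[0]=4 > arr[3]=3
(2, 3): arr[2]=9 > arr[3]=3
(2, 5): arr[2]=9 > arr[5]=6
(4, 5): arr[4]=15 > arr[5]=6
(6, 7): arr[6]=20 > arr[7]=15

Total inversions: 6

The array has 6 inversion(s): (0,1), (0,3), (2,3), (2,5), (4,5), (6,7). Each pair (i,j) satisfies i < j and arr[i] > arr[j].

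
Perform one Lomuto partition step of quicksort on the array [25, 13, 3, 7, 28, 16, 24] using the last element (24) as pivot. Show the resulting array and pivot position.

Lomuto partition with pivot = 24:

Initial array: [25, 13, 3, 7, 28, 16, 24]

arr[0]=25 > 24: no swap
arr[1]=13 <= 24: swap with position 0, array becomes [13, 25, 3, 7, 28, 16, 24]
arr[2]=3 <= 24: swap with position 1, array becomes [13, 3, 25, 7, 28, 16, 24]
arr[3]=7 <= 24: swap with position 2, array becomes [13, 3, 7, 25, 28, 16, 24]
arr[4]=28 > 24: no swap
arr[5]=16 <= 24: swap with position 3, array becomes [13, 3, 7, 16, 28, 25, 24]

Place pivot at position 4: [13, 3, 7, 16, 24, 25, 28]
Pivot position: 4

After partitioning with pivot 24, the array becomes [13, 3, 7, 16, 24, 25, 28]. The pivot is placed at index 4. All elements to the left of the pivot are <= 24, and all elements to the right are > 24.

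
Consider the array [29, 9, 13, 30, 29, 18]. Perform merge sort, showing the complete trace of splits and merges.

Merge sort trace:

Split: [29, 9, 13, 30, 29, 18] -> [29, 9, 13] and [30, 29, 18]
  Split: [29, 9, 13] -> [29] and [9, 13]
    Split: [9, 13] -> [9] and [13]
    Merge: [9] + [13] -> [9, 13]
  Merge: [29] + [9, 13] -> [9, 13, 29]
  Split: [30, 29, 18] -> [30] and [29, 18]
    Split: [29, 18] -> [29] and [18]
    Merge: [29] + [18] -> [18, 29]
  Merge: [30] + [18, 29] -> [18, 29, 30]
Merge: [9, 13, 29] + [18, 29, 30] -> [9, 13, 18, 29, 29, 30]

Final sorted array: [9, 13, 18, 29, 29, 30]

The merge sort proceeds by recursively splitting the array and merging sorted halves.
After all merges, the sorted array is [9, 13, 18, 29, 29, 30].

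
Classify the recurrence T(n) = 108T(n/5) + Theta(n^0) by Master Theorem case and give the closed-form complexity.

Master Theorem for T(n) = 108T(n/5) + O(n^0):

a = 108, b = 5, c = 0
log_b(a) = log_5(108) = 2.9092

Case 1: c = 0 < log_5(108) = 2.9092
T(n) = O(n^(log_5 108))

For T(n) = 108T(n/5) + O(n^0): log_5(108) = 2.9092. This is Case 1 of the Master Theorem (c < log_b(a), work dominated by leaves), giving O(n^(log_5 108)).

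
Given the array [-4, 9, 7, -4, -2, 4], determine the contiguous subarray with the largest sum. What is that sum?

Using Kadane's algorithm on [-4, 9, 7, -4, -2, 4]:

Scanning through the array:
Position 1 (value 9): max_ending_here = 9, max_so_far = 9
Position 2 (value 7): max_ending_here = 16, max_so_far = 16
Position 3 (value -4): max_ending_here = 12, max_so_far = 16
Position 4 (value -2): max_ending_here = 10, max_so_far = 16
Position 5 (value 4): max_ending_here = 14, max_so_far = 16

Maximum subarray: [9, 7]
Maximum sum: 16

The maximum subarray is [9, 7] with sum 16. This subarray runs from index 1 to index 2.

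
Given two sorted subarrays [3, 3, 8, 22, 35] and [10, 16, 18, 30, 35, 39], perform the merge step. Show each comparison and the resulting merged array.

Merging process:

Compare 3 vs 10: take 3 from left. Merged: [3]
Compare 3 vs 10: take 3 from left. Merged: [3, 3]
Compare 8 vs 10: take 8 from left. Merged: [3, 3, 8]
Compare 22 vs 10: take 10 from right. Merged: [3, 3, 8, 10]
Compare 22 vs 16: take 16 from right. Merged: [3, 3, 8, 10, 16]
Compare 22 vs 18: take 18 from right. Merged: [3, 3, 8, 10, 16, 18]
Compare 22 vs 30: take 22 from left. Merged: [3, 3, 8, 10, 16, 18, 22]
Compare 35 vs 30: take 30 from right. Merged: [3, 3, 8, 10, 16, 18, 22, 30]
Compare 35 vs 35: take 35 from left. Merged: [3, 3, 8, 10, 16, 18, 22, 30, 35]
Append remaining from right: [35, 39]. Merged: [3, 3, 8, 10, 16, 18, 22, 30, 35, 35, 39]

Final merged array: [3, 3, 8, 10, 16, 18, 22, 30, 35, 35, 39]
Total comparisons: 9

The merged array is [3, 3, 8, 10, 16, 18, 22, 30, 35, 35, 39], requiring 9 comparisons. The merge step runs in O(n) time where n is the total number of elements.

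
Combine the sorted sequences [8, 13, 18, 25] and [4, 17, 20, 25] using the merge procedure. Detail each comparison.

Merging process:

Compare 8 vs 4: take 4 from right. Merged: [4]
Compare 8 vs 17: take 8 from left. Merged: [4, 8]
Compare 13 vs 17: take 13 from left. Merged: [4, 8, 13]
Compare 18 vs 17: take 17 from right. Merged: [4, 8, 13, 17]
Compare 18 vs 20: take 18 from left. Merged: [4, 8, 13, 17, 18]
Compare 25 vs 20: take 20 from right. Merged: [4, 8, 13, 17, 18, 20]
Compare 25 vs 25: take 25 from left. Merged: [4, 8, 13, 17, 18, 20, 25]
Append remaining from right: [25]. Merged: [4, 8, 13, 17, 18, 20, 25, 25]

Final merged array: [4, 8, 13, 17, 18, 20, 25, 25]
Total comparisons: 7

The merged array is [4, 8, 13, 17, 18, 20, 25, 25], requiring 7 comparisons. The merge step runs in O(n) time where n is the total number of elements.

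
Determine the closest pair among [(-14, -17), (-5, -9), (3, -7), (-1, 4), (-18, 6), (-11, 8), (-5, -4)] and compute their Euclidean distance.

Computing all pairwise distances among 7 points:

d((-14, -17), (-5, -9)) = 12.0416
d((-14, -17), (3, -7)) = 19.7231
d((-14, -17), (-1, 4)) = 24.6982
d((-14, -17), (-18, 6)) = 23.3452
d((-14, -17), (-11, 8)) = 25.1794
d((-14, -17), (-5, -4)) = 15.8114
d((-5, -9), (3, -7)) = 8.2462
d((-5, -9), (-1, 4)) = 13.6015
d((-5, -9), (-18, 6)) = 19.8494
d((-5, -9), (-11, 8)) = 18.0278
d((-5, -9), (-5, -4)) = 5.0 <-- minimum
d((3, -7), (-1, 4)) = 11.7047
d((3, -7), (-18, 6)) = 24.6982
d((3, -7), (-11, 8)) = 20.5183
d((3, -7), (-5, -4)) = 8.544
d((-1, 4), (-18, 6)) = 17.1172
d((-1, 4), (-11, 8)) = 10.7703
d((-1, 4), (-5, -4)) = 8.9443
d((-18, 6), (-11, 8)) = 7.2801
d((-18, 6), (-5, -4)) = 16.4012
d((-11, 8), (-5, -4)) = 13.4164

Closest pair: (-5, -9) and (-5, -4) with distance 5.0

The closest pair is (-5, -9) and (-5, -4) with Euclidean distance 5.0. For 7 points, brute-force pairwise comparison is shown above. For large n, the divide-and-conquer algorithm (sort by x, recurse on halves, check the dividing strip) achieves O(n log n).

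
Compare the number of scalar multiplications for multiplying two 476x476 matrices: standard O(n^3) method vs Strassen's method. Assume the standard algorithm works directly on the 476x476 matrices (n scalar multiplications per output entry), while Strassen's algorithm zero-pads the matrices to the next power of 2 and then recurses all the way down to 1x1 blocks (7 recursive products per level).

Matrix multiplication for 476x476 matrices:

Strassen's algorithm requires power-of-2 dimensions. Pad 476x476 to 512x512 (next power of 2).

Standard algorithm: 476^3 = 107850176 multiplications
Strassen's algorithm: 7^(log2(512)) = 7^9 = 40353607 multiplications
Savings: 107850176 - 40353607 = 67496569 multiplications

Standard: 107850176 multiplications (476^3). Strassen: 40353607 multiplications (7^9, after padding to 512x512). Strassen reduces 8 recursive multiplications to 7 at each level.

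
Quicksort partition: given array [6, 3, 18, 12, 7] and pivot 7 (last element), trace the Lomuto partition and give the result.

Lomuto partition with pivot = 7:

Initial array: [6, 3, 18, 12, 7]

arr[0]=6 <= 7: swap with position 0, array becomes [6, 3, 18, 12, 7]
arr[1]=3 <= 7: swap with position 1, array becomes [6, 3, 18, 12, 7]
arr[2]=18 > 7: no swap
arr[3]=12 > 7: no swap

Place pivot at position 2: [6, 3, 7, 12, 18]
Pivot position: 2

After partitioning with pivot 7, the array becomes [6, 3, 7, 12, 18]. The pivot is placed at index 2. All elements to the left of the pivot are <= 7, and all elements to the right are > 7.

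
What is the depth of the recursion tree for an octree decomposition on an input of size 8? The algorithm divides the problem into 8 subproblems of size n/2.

For divide and conquer with division factor 2:

Problem sizes at each level:
Level 0: 8
Level 1: 4
Level 2: 2
Level 3: 1

The root is level 0 and the size-1 base case is level 3 (the tree spans levels 0 through 3, i.e. 4 levels counting the root), so the depth is the number of divisions: log_2(8) = 3

The recursion tree depth is log_2(8) = 3. At each level, the problem size is divided by 2, so it takes 3 divisions to reduce to a base case of size 1. The algorithm makes 8 recursive calls at each level.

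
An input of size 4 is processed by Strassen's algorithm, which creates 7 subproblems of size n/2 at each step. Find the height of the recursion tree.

For divide and conquer with division factor 2:

Problem sizes at each level:
Level 0: 4
Level 1: 2
Level 2: 1

The root is level 0 and the size-1 base case is level 2 (the tree spans levels 0 through 2, i.e. 3 levels counting the root), so the depth is the number of divisions: log_2(4) = 2

The recursion tree depth is log_2(4) = 2. At each level, the problem size is divided by 2, so it takes 2 divisions to reduce to a base case of size 1. The algorithm makes 7 recursive calls at each level.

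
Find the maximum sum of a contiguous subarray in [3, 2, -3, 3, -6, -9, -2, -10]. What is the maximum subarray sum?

Using Kadane's algorithm on [3, 2, -3, 3, -6, -9, -2, -10]:

Scanning through the array:
Position 1 (value 2): max_ending_here = 5, max_so_far = 5
Position 2 (value -3): max_ending_here = 2, max_so_far = 5
Position 3 (value 3): max_ending_here = 5, max_so_far = 5
Position 4 (value -6): max_ending_here = -1, max_so_far = 5
Position 5 (value -9): max_ending_here = -9, max_so_far = 5
Position 6 (value -2): max_ending_here = -2, max_so_far = 5
Position 7 (value -10): max_ending_here = -10, max_so_far = 5

Maximum subarray: [3, 2]
Maximum sum: 5

The maximum subarray is [3, 2] with sum 5. This subarray runs from index 0 to index 1.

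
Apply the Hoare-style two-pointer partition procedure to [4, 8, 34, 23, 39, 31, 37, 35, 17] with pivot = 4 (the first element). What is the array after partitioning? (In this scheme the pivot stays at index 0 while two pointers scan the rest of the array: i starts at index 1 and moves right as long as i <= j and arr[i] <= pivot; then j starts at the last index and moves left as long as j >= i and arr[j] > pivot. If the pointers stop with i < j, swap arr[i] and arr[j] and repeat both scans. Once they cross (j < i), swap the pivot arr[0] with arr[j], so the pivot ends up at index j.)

Hoare-style two-pointer partition with pivot = 4:

Initial array: [4, 8, 34, 23, 39, 31, 37, 35, 17]

Pointers start at i = 1, j = 8.
i ends at 1, j ends at 0: the pointers have crossed (j < i), so scanning stops.

j = 0, so swapping arr[0] with arr[j] leaves the pivot at position 0: [4, 8, 34, 23, 39, 31, 37, 35, 17]
Pivot position: 0

After partitioning with pivot 4, the array becomes [4, 8, 34, 23, 39, 31, 37, 35, 17]. The pivot is placed at index 0. All elements to the left of the pivot are <= 4, and all elements to the right are > 4.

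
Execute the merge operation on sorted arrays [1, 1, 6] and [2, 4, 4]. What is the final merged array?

Merging process:

Compare 1 vs 2: take 1 from left. Merged: [1]
Compare 1 vs 2: take 1 from left. Merged: [1, 1]
Compare 6 vs 2: take 2 from right. Merged: [1, 1, 2]
Compare 6 vs 4: take 4 from right. Merged: [1, 1, 2, 4]
Compare 6 vs 4: take 4 from right. Merged: [1, 1, 2, 4, 4]
Append remaining from left: [6]. Merged: [1, 1, 2, 4, 4, 6]

Final merged array: [1, 1, 2, 4, 4, 6]
Total comparisons: 5

The merged array is [1, 1, 2, 4, 4, 6], requiring 5 comparisons. The merge step runs in O(n) time where n is the total number of elements.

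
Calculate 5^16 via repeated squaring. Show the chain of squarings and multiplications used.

Computing 5^16 by squaring (build up from 5^1; each line after the first costs one multiplication):

5^1 = 5
5^2 = (5^1)^2 = 5^2 = 25
5^4 = (5^2)^2 = 25^2 = 625
5^8 = (5^4)^2 = 625^2 = 390625
5^16 = (5^8)^2 = 390625^2 = 152587890625

Result: 152587890625
Multiplications needed: 4 (4 lines after 5^1)

5^16 = 152587890625. Using exponentiation by squaring, this requires 4 multiplications. The key idea: if the exponent is even, square the half-power; if odd, multiply by the base once.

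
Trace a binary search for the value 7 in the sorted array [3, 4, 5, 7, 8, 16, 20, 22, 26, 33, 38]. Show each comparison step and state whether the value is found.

Binary search for 7 in [3, 4, 5, 7, 8, 16, 20, 22, 26, 33, 38]:

lo=0, hi=10, mid=5, arr[mid]=16 -> 16 > 7, search left half
lo=0, hi=4, mid=2, arr[mid]=5 -> 5 < 7, search right half
lo=3, hi=4, mid=3, arr[mid]=7 -> Found target at index 3!

Binary search finds 7 at index 3 after 3 comparisons. The search repeatedly halves the search space by comparing with the middle element.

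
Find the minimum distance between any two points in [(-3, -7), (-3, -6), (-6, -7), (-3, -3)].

Computing all pairwise distances among 4 points:

d((-3, -7), (-3, -6)) = 1.0 <-- minimum
d((-3, -7), (-6, -7)) = 3.0
d((-3, -7), (-3, -3)) = 4.0
d((-3, -6), (-6, -7)) = 3.1623
d((-3, -6), (-3, -3)) = 3.0
d((-6, -7), (-3, -3)) = 5.0

Closest pair: (-3, -7) and (-3, -6) with distance 1.0

The closest pair is (-3, -7) and (-3, -6) with Euclidean distance 1.0. For 4 points, brute-force pairwise comparison is shown above. For large n, the divide-and-conquer algorithm (sort by x, recurse on halves, check the dividing strip) achieves O(n log n).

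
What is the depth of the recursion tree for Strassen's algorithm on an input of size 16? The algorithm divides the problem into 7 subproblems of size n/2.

For divide and conquer with division factor 2:

Problem sizes at each level:
Level 0: 16
Level 1: 8
Level 2: 4
Level 3: 2
Level 4: 1

The root is level 0 and the size-1 base case is level 4 (the tree spans levels 0 through 4, i.e. 5 levels counting the root), so the depth is the number of divisions: log_2(16) = 4

The recursion tree depth is log_2(16) = 4. At each level, the problem size is divided by 2, so it takes 4 divisions to reduce to a base case of size 1. The algorithm makes 7 recursive calls at each level.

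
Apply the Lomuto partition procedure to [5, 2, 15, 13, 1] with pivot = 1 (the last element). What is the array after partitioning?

Lomuto partition with pivot = 1:

Initial array: [5, 2, 15, 13, 1]

arr[0]=5 > 1: no swap
arr[1]=2 > 1: no swap
arr[2]=15 > 1: no swap
arr[3]=13 > 1: no swap

Place pivot at position 0: [1, 2, 15, 13, 5]
Pivot position: 0

After partitioning with pivot 1, the array becomes [1, 2, 15, 13, 5]. The pivot is placed at index 0. All elements to the left of the pivot are <= 1, and all elements to the right are > 1.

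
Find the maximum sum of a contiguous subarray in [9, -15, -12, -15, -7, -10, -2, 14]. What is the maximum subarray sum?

Using Kadane's algorithm on [9, -15, -12, -15, -7, -10, -2, 14]:

Scanning through the array:
Position 1 (value -15): max_ending_here = -6, max_so_far = 9
Position 2 (value -12): max_ending_here = -12, max_so_far = 9
Position 3 (value -15): max_ending_here = -15, max_so_far = 9
Position 4 (value -7): max_ending_here = -7, max_so_far = 9
Position 5 (value -10): max_ending_here = -10, max_so_far = 9
Position 6 (value -2): max_ending_here = -2, max_so_far = 9
Position 7 (value 14): max_ending_here = 14, max_so_far = 14

Maximum subarray: [14]
Maximum sum: 14

The maximum subarray is [14] with sum 14. This subarray runs from index 7 to index 7.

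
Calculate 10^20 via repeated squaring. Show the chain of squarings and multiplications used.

Computing 10^20 by squaring (build up from 10^1; each line after the first costs one multiplication):

10^1 = 10
10^2 = (10^1)^2 = 10^2 = 100
10^4 = (10^2)^2 = 100^2 = 10000
10^5 = 10 * 10^4 = 10 * 10000 = 100000
10^10 = (10^5)^2 = 100000^2 = 10000000000
10^20 = (10^10)^2 = 10000000000^2 = 100000000000000000000

Result: 100000000000000000000
Multiplications needed: 5 (5 lines after 10^1)

10^20 = 100000000000000000000. Using exponentiation by squaring, this requires 5 multiplications. The key idea: if the exponent is even, square the half-power; if odd, multiply by the base once.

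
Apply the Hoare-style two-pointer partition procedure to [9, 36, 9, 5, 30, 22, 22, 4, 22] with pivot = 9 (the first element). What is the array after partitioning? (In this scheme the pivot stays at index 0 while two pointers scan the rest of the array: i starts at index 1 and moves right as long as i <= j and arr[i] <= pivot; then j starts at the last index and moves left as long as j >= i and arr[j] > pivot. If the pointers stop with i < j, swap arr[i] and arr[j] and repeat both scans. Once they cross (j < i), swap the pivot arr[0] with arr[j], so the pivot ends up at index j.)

Hoare-style two-pointer partition with pivot = 9:

Initial array: [9, 36, 9, 5, 30, 22, 22, 4, 22]

Pointers start at i = 1, j = 8.
i stops at index 1 (arr[1]=36 > 9), j stops at index 7 (arr[7]=4 <= 9): swap arr[1] and arr[7], array becomes [9, 4, 9, 5, 30, 22, 22, 36, 22]
i ends at 4, j ends at 3: the pointers have crossed (j < i), so scanning stops.

Swap pivot arr[0] with arr[3] to place pivot at position 3: [5, 4, 9, 9, 30, 22, 22, 36, 22]
Pivot position: 3

After partitioning with pivot 9, the array becomes [5, 4, 9, 9, 30, 22, 22, 36, 22]. The pivot is placed at index 3. All elements to the left of the pivot are <= 9, and all elements to the right are > 9.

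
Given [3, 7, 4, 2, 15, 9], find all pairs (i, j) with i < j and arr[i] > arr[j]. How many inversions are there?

Finding inversions in [3, 7, 4, 2, 15, 9]:

(0, 3): arr[0]=3 > arr[3]=2
(1, 2): arr[1]=7 > arr[2]=4
(1, 3): arr[1]=7 > arr[3]=2
(2, 3): arr[2]=4 > arr[3]=2
(4, 5): arr[4]=15 > arr[5]=9

Total inversions: 5

The array has 5 inversion(s): (0,3), (1,2), (1,3), (2,3), (4,5). Each pair (i,j) satisfies i < j and arr[i] > arr[j].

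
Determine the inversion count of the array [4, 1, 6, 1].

Finding inversions in [4, 1, 6, 1]:

(0, 1): arr[0]=4 > arr[1]=1
(0, 3): arr[0]=4 > arr[3]=1
(2, 3): arr[2]=6 > arr[3]=1

Total inversions: 3

The array has 3 inversion(s): (0,1), (0,3), (2,3). Each pair (i,j) satisfies i < j and arr[i] > arr[j].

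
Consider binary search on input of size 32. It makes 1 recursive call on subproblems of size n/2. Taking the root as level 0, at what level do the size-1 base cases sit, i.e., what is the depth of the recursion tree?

For divide and conquer with division factor 2:

Problem sizes at each level:
Level 0: 32
Level 1: 16
Level 2: 8
Level 3: 4
Level 4: 2
Level 5: 1

The root is level 0 and the size-1 base case is level 5 (the tree spans levels 0 through 5, i.e. 6 levels counting the root), so the depth is the number of divisions: log_2(32) = 5

The recursion tree depth is log_2(32) = 5. At each level, the problem size is divided by 2, so it takes 5 divisions to reduce to a base case of size 1. The algorithm makes 1 recursive call at each level.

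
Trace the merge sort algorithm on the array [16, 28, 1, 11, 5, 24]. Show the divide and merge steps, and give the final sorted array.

Merge sort trace:

Split: [16, 28, 1, 11, 5, 24] -> [16, 28, 1] and [11, 5, 24]
  Split: [16, 28, 1] -> [16] and [28, 1]
    Split: [28, 1] -> [28] and [1]
    Merge: [28] + [1] -> [1, 28]
  Merge: [16] + [1, 28] -> [1, 16, 28]
  Split: [11, 5, 24] -> [11] and [5, 24]
    Split: [5, 24] -> [5] and [24]
    Merge: [5] + [24] -> [5, 24]
  Merge: [11] + [5, 24] -> [5, 11, 24]
Merge: [1, 16, 28] + [5, 11, 24] -> [1, 5, 11, 16, 24, 28]

Final sorted array: [1, 5, 11, 16, 24, 28]

The merge sort proceeds by recursively splitting the array and merging sorted halves.
After all merges, the sorted array is [1, 5, 11, 16, 24, 28].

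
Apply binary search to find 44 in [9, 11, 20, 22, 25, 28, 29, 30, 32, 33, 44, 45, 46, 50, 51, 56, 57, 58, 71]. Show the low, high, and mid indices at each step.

Binary search for 44 in [9, 11, 20, 22, 25, 28, 29, 30, 32, 33, 44, 45, 46, 50, 51, 56, 57, 58, 71]:

lo=0, hi=18, mid=9, arr[mid]=33 -> 33 < 44, search right half
lo=10, hi=18, mid=14, arr[mid]=51 -> 51 > 44, search left half
lo=10, hi=13, mid=11, arr[mid]=45 -> 45 > 44, search left half
lo=10, hi=10, mid=10, arr[mid]=44 -> Found target at index 10!

Binary search finds 44 at index 10 after 4 comparisons. The search repeatedly halves the search space by comparing with the middle element.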